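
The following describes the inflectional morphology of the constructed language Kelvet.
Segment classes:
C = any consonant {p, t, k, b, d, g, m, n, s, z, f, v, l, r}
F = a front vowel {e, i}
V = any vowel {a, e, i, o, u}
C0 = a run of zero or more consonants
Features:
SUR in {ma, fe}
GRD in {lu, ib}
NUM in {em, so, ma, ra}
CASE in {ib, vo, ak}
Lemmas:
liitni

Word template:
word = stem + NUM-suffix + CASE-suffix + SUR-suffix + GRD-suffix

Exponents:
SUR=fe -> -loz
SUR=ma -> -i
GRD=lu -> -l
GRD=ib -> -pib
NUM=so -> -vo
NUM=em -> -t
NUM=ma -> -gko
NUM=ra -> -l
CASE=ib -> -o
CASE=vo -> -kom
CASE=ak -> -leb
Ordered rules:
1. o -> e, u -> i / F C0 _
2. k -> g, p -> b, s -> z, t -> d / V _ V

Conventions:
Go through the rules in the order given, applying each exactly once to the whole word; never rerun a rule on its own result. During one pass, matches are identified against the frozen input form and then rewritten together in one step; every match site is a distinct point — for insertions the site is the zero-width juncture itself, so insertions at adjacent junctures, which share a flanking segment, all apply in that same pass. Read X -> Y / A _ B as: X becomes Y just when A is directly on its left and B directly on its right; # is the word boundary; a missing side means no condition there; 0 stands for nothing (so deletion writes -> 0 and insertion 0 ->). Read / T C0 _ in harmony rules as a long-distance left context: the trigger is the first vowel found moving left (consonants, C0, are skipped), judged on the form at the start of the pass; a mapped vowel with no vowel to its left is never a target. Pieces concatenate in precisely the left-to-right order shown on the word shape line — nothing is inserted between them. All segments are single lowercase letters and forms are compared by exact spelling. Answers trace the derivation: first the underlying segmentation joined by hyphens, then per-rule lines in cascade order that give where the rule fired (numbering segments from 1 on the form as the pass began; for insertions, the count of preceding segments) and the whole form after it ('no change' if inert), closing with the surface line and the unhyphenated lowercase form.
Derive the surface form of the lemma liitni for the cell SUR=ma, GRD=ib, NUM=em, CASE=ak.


underlying: liitni-t-leb-i-pib
1. o -> e, u -> i / F C0 _: no change
2. k -> g, p -> b, s -> z, t -> d / V _ V: fires at position(s) 12: liitnitlebibib
surface: liitnitlebibib


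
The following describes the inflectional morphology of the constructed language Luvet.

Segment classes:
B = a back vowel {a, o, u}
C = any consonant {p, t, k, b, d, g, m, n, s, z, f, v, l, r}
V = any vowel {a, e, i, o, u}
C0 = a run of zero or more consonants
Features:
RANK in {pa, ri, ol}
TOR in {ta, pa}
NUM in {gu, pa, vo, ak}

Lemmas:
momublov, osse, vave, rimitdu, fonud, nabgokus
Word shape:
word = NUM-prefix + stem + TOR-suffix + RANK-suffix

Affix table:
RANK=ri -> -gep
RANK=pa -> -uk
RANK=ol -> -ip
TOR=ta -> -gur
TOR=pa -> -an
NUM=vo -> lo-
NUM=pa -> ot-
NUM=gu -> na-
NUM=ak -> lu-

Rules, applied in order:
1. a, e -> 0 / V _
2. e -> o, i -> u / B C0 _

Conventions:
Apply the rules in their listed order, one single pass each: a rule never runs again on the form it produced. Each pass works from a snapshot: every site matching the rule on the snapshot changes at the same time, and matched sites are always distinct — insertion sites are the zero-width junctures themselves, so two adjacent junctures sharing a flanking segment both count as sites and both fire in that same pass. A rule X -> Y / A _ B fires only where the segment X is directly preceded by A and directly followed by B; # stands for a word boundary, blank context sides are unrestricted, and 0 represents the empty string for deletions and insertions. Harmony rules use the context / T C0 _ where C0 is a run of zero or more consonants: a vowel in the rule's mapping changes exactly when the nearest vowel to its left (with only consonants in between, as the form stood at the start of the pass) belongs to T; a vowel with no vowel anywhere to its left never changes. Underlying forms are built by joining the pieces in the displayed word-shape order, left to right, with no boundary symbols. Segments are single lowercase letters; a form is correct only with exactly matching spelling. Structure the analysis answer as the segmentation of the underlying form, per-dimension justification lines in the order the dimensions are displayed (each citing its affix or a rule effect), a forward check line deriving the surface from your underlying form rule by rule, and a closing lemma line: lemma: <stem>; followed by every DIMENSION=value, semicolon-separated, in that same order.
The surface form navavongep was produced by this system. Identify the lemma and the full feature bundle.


underlying: na-vave-an-gep
RANK=ri - signalled by the affix -gep
TOR=pa - signalled by the affix -an
NUM=gu - signalled by the affix na-
check: navaveangep -> navavengep -> navavongep
lemma: vave; RANK=ri; TOR=pa; NUM=gu


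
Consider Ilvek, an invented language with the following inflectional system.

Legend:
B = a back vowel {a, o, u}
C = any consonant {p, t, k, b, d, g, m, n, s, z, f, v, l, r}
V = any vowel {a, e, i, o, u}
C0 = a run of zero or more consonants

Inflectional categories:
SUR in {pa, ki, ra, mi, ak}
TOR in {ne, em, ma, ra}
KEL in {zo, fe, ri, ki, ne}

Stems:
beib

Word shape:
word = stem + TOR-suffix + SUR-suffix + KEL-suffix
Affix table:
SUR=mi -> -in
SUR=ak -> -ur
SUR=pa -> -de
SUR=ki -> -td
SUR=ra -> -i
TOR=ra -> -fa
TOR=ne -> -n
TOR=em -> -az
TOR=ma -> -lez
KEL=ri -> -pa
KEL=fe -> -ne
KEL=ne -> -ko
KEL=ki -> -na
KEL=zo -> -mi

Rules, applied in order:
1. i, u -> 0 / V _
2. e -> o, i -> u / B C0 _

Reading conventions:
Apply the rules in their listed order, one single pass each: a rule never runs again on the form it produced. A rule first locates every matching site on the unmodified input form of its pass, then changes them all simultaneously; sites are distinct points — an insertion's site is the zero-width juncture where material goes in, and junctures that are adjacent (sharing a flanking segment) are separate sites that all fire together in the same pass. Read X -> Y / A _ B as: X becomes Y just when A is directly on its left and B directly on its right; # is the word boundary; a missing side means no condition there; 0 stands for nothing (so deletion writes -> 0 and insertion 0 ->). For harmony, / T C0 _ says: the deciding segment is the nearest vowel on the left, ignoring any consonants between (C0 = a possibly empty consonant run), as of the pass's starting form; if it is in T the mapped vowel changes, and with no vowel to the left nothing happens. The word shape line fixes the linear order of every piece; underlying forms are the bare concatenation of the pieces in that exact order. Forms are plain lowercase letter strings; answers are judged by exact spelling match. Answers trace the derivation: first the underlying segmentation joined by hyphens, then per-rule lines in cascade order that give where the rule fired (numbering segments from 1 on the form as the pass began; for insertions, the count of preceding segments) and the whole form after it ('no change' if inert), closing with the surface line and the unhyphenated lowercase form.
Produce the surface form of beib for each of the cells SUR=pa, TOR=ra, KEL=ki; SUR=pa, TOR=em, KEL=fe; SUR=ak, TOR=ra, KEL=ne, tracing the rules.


cell SUR=pa, TOR=ra, KEL=ki:
underlying: beib-fa-de-na
1. i, u -> 0 / V _: fires at position(s) 3: bebfadena
2. e -> o, i -> u / B C0 _: fires at position(s) 7: bebfadona
surface: bebfadona

cell SUR=pa, TOR=em, KEL=fe:
underlying: beib-az-de-ne
1. i, u -> 0 / V _: fires at position(s) 3: bebazdene
2. e -> o, i -> u / B C0 _: fires at position(s) 7: bebazdone
surface: bebazdone

cell SUR=ak, TOR=ra, KEL=ne:
underlying: beib-fa-ur-ko
1. i, u -> 0 / V _: fires at position(s) 3, 7: bebfarko
2. e -> o, i -> u / B C0 _: no change
surface: bebfarko


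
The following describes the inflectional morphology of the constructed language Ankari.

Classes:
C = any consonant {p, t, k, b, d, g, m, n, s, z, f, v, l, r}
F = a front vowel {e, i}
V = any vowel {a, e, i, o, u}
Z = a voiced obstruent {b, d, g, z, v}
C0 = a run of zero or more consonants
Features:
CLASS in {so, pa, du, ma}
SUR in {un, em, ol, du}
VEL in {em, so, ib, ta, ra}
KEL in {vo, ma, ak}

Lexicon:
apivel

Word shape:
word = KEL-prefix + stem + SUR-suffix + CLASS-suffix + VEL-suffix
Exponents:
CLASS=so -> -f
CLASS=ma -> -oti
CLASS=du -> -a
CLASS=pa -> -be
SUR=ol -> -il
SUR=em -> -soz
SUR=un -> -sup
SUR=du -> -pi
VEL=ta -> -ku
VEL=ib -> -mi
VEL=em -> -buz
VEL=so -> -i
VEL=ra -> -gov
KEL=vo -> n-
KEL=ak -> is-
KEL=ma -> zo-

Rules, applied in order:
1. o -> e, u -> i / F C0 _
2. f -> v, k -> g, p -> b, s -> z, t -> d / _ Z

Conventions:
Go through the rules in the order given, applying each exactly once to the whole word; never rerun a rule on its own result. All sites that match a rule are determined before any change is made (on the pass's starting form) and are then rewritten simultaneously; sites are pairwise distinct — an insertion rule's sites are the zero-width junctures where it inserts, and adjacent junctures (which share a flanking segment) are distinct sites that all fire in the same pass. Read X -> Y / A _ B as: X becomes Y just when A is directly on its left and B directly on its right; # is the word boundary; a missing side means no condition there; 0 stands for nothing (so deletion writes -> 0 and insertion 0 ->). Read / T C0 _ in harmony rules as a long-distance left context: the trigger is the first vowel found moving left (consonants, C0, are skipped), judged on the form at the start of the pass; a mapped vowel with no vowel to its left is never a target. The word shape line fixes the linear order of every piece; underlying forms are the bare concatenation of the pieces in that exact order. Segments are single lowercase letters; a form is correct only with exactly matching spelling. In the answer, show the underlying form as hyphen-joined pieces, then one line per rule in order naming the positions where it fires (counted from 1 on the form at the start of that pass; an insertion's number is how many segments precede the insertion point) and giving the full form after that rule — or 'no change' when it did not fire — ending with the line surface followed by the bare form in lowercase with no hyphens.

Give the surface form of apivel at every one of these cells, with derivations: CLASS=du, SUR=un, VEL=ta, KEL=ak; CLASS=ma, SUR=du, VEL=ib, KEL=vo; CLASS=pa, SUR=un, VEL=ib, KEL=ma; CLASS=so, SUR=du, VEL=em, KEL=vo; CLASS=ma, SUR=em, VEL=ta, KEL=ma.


cell CLASS=du, SUR=un, VEL=ta, KEL=ak:
underlying: is-apivel-sup-a-ku
1. o -> e, u -> i / F C0 _: fires at position(s) 10: isapivelsipaku
2. f -> v, k -> g, p -> b, s -> z, t -> d / _ Z: no change
surface: isapivelsipaku

cell CLASS=ma, SUR=du, VEL=ib, KEL=vo:
underlying: n-apivel-pi-oti-mi
1. o -> e, u -> i / F C0 _: fires at position(s) 10: napivelpietimi
2. f -> v, k -> g, p -> b, s -> z, t -> d / _ Z: no change
surface: napivelpietimi

cell CLASS=pa, SUR=un, VEL=ib, KEL=ma:
underlying: zo-apivel-sup-be-mi
1. o -> e, u -> i / F C0 _: fires at position(s) 10: zoapivelsipbemi
2. f -> v, k -> g, p -> b, s -> z, t -> d / _ Z: fires at position(s) 11: zoapivelsibbemi
surface: zoapivelsibbemi

cell CLASS=so, SUR=du, VEL=em, KEL=vo:
underlying: n-apivel-pi-f-buz
1. o -> e, u -> i / F C0 _: fires at position(s) 12: napivelpifbiz
2. f -> v, k -> g, p -> b, s -> z, t -> d / _ Z: fires at position(s) 10: napivelpivbiz
surface: napivelpivbiz

cell CLASS=ma, SUR=em, VEL=ta, KEL=ma:
underlying: zo-apivel-soz-oti-ku
1. o -> e, u -> i / F C0 _: fires at position(s) 10, 16: zoapivelsezotiki
2. f -> v, k -> g, p -> b, s -> z, t -> d / _ Z: no change
surface: zoapivelsezotiki


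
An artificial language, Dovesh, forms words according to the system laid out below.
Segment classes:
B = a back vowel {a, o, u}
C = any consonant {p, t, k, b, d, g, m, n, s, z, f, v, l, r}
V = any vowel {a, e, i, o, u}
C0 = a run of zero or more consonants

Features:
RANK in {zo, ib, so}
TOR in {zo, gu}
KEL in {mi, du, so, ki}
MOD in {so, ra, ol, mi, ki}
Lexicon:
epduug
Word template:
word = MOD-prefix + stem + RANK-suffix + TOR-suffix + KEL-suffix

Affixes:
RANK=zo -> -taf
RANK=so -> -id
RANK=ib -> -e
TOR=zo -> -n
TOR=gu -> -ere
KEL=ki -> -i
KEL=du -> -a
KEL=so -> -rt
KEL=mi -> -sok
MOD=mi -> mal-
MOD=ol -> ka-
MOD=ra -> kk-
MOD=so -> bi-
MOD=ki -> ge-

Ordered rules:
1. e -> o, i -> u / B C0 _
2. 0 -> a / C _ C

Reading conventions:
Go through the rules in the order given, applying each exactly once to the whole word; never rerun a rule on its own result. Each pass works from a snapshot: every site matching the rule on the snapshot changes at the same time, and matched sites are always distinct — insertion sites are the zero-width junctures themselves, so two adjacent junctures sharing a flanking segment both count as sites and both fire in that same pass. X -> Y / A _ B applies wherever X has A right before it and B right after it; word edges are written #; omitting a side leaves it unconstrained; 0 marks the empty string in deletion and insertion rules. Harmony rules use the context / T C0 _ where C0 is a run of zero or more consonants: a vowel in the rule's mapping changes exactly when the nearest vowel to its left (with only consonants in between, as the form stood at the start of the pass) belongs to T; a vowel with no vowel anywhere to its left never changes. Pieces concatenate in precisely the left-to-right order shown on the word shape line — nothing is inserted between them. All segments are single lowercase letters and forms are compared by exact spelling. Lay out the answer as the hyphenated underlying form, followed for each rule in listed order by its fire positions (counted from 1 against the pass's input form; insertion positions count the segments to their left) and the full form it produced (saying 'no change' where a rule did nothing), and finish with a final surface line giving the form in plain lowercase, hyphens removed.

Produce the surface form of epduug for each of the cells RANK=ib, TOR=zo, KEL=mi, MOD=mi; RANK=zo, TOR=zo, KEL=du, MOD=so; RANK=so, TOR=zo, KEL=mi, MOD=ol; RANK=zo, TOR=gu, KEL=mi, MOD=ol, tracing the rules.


cell RANK=ib, TOR=zo, KEL=mi, MOD=mi:
underlying: mal-epduug-e-n-sok
1. e -> o, i -> u / B C0 _: fires at position(s) 4, 10: malopduugonsok
2. 0 -> a / C _ C: inserts after position(s) 5, 11: malopaduugonasok
surface: malopaduugonasok

cell RANK=zo, TOR=zo, KEL=du, MOD=so:
underlying: bi-epduug-taf-n-a
1. e -> o, i -> u / B C0 _: no change
2. 0 -> a / C _ C: inserts after position(s) 4, 8, 11: biepaduugatafana
surface: biepaduugatafana

cell RANK=so, TOR=zo, KEL=mi, MOD=ol:
underlying: ka-epduug-id-n-sok
1. e -> o, i -> u / B C0 _: fires at position(s) 3, 9: kaopduugudnsok
2. 0 -> a / C _ C: inserts after position(s) 4, 10, 11: kaopaduugudanasok
surface: kaopaduugudanasok

cell RANK=zo, TOR=gu, KEL=mi, MOD=ol:
underlying: ka-epduug-taf-ere-sok
1. e -> o, i -> u / B C0 _: fires at position(s) 3, 12: kaopduugtaforesok
2. 0 -> a / C _ C: inserts after position(s) 4, 8: kaopaduugataforesok
surface: kaopaduugataforesok


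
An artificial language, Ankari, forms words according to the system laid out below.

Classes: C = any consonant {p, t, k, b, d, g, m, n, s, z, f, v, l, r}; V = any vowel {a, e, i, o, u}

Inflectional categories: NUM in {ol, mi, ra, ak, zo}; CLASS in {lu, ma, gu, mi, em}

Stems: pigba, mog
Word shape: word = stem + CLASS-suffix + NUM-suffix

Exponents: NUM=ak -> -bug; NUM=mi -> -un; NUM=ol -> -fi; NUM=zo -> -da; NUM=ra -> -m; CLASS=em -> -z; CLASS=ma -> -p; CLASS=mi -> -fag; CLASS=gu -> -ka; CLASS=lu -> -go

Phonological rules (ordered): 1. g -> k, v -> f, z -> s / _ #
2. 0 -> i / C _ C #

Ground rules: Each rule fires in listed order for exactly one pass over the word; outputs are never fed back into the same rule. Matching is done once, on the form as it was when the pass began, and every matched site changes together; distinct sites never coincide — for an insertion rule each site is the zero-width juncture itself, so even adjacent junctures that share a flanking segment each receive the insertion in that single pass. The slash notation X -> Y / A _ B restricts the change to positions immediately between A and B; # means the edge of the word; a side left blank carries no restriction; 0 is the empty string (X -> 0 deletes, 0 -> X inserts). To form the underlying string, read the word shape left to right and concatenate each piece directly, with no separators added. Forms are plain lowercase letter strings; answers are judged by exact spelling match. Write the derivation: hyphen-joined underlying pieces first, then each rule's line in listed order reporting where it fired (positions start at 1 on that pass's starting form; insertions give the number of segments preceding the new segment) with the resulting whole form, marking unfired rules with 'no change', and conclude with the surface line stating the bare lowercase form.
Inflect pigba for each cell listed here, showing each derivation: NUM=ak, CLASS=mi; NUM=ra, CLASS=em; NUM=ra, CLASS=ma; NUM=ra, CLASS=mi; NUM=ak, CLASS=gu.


cell NUM=ak, CLASS=mi:
underlying: pigba-fag-bug
1. g -> k, v -> f, z -> s / _ #: fires at position(s) 11: pigbafagbuk
2. 0 -> i / C _ C #: no change
surface: pigbafagbuk

cell NUM=ra, CLASS=em:
underlying: pigba-z-m
1. g -> k, v -> f, z -> s / _ #: no change
2. 0 -> i / C _ C #: inserts after position(s) 6: pigbazim
surface: pigbazim

cell NUM=ra, CLASS=ma:
underlying: pigba-p-m
1. g -> k, v -> f, z -> s / _ #: no change
2. 0 -> i / C _ C #: inserts after position(s) 6: pigbapim
surface: pigbapim

cell NUM=ra, CLASS=mi:
underlying: pigba-fag-m
1. g -> k, v -> f, z -> s / _ #: no change
2. 0 -> i / C _ C #: inserts after position(s) 8: pigbafagim
surface: pigbafagim

cell NUM=ak, CLASS=gu:
underlying: pigba-ka-bug
1. g -> k, v -> f, z -> s / _ #: fires at position(s) 10: pigbakabuk
2. 0 -> i / C _ C #: no change
surface: pigbakabuk


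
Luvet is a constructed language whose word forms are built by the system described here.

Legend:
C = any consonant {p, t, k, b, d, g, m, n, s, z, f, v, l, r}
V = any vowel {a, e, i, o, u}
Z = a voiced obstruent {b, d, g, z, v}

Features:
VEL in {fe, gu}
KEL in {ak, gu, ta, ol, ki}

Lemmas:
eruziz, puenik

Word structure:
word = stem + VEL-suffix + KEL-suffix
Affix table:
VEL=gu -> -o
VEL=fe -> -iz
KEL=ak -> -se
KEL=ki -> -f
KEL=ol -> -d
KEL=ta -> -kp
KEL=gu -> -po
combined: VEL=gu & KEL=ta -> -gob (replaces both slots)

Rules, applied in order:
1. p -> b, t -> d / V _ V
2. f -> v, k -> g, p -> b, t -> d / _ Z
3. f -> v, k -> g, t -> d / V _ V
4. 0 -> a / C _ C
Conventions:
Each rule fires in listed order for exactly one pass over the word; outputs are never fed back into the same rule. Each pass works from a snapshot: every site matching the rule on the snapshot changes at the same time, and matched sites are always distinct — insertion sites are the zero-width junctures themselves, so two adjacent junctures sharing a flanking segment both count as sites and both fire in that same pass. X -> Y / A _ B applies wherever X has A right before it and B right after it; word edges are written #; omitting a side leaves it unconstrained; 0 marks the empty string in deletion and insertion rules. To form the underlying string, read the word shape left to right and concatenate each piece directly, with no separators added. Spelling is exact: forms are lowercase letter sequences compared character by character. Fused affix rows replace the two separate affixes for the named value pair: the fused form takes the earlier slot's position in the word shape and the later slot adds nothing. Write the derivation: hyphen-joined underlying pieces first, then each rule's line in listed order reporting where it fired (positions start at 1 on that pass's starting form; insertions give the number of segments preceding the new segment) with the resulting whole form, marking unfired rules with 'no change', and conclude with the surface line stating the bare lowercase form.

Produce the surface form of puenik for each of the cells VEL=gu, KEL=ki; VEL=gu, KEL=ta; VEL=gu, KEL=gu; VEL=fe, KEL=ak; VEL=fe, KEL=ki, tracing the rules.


cell VEL=gu, KEL=ki:
underlying: puenik-o-f
1. p -> b, t -> d / V _ V: no change
2. f -> v, k -> g, p -> b, t -> d / _ Z: no change
3. f -> v, k -> g, t -> d / V _ V: fires at position(s) 6: puenigof
4. 0 -> a / C _ C: no change
surface: puenigof

cell VEL=gu, KEL=ta:
underlying: puenik-gob
1. p -> b, t -> d / V _ V: no change
2. f -> v, k -> g, p -> b, t -> d / _ Z: fires at position(s) 6: pueniggob
3. f -> v, k -> g, t -> d / V _ V: no change
4. 0 -> a / C _ C: inserts after position(s) 6: puenigagob
surface: puenigagob

cell VEL=gu, KEL=gu:
underlying: puenik-o-po
1. p -> b, t -> d / V _ V: fires at position(s) 8: puenikobo
2. f -> v, k -> g, p -> b, t -> d / _ Z: no change
3. f -> v, k -> g, t -> d / V _ V: fires at position(s) 6: puenigobo
4. 0 -> a / C _ C: no change
surface: puenigobo

cell VEL=fe, KEL=ak:
underlying: puenik-iz-se
1. p -> b, t -> d / V _ V: no change
2. f -> v, k -> g, p -> b, t -> d / _ Z: no change
3. f -> v, k -> g, t -> d / V _ V: fires at position(s) 6: puenigizse
4. 0 -> a / C _ C: inserts after position(s) 8: puenigizase
surface: puenigizase

cell VEL=fe, KEL=ki:
underlying: puenik-iz-f
1. p -> b, t -> d / V _ V: no change
2. f -> v, k -> g, p -> b, t -> d / _ Z: no change
3. f -> v, k -> g, t -> d / V _ V: fires at position(s) 6: puenigizf
4. 0 -> a / C _ C: inserts after position(s) 8: puenigizaf
surface: puenigizaf


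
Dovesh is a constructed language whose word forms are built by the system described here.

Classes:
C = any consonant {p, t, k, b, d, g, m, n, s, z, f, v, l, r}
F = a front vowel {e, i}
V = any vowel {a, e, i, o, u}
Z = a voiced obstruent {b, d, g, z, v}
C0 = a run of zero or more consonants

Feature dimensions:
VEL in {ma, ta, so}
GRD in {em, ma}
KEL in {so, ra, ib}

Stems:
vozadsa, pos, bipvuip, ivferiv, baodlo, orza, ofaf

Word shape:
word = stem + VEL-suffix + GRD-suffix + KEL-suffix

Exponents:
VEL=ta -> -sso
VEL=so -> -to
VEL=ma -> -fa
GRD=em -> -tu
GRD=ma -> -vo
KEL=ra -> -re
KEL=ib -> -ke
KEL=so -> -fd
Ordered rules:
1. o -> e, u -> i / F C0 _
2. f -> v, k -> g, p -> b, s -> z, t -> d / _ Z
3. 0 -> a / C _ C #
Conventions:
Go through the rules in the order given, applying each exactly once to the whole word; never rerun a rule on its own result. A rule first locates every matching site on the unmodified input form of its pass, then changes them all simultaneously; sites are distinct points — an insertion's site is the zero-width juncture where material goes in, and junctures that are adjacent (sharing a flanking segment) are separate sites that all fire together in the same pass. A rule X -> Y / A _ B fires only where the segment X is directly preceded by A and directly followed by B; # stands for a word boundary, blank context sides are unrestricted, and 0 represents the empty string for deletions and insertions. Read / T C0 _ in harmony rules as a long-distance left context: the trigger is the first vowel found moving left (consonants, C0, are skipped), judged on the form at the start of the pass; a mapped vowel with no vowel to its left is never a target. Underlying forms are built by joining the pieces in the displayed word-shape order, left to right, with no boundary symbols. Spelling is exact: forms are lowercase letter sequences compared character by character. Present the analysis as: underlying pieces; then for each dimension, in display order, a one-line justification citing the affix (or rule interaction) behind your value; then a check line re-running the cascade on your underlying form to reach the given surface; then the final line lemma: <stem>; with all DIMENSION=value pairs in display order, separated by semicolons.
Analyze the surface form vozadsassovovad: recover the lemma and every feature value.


underlying: vozadsa-sso-vo-fd
VEL=ta - signalled by the affix -sso
GRD=ma - signalled by the affix -vo
KEL=so - signalled by the affix -fd
check: vozadsassovofd -> vozadsassovofd -> vozadsassovovd -> vozadsassovovad
lemma: vozadsa; VEL=ta; GRD=ma; KEL=so


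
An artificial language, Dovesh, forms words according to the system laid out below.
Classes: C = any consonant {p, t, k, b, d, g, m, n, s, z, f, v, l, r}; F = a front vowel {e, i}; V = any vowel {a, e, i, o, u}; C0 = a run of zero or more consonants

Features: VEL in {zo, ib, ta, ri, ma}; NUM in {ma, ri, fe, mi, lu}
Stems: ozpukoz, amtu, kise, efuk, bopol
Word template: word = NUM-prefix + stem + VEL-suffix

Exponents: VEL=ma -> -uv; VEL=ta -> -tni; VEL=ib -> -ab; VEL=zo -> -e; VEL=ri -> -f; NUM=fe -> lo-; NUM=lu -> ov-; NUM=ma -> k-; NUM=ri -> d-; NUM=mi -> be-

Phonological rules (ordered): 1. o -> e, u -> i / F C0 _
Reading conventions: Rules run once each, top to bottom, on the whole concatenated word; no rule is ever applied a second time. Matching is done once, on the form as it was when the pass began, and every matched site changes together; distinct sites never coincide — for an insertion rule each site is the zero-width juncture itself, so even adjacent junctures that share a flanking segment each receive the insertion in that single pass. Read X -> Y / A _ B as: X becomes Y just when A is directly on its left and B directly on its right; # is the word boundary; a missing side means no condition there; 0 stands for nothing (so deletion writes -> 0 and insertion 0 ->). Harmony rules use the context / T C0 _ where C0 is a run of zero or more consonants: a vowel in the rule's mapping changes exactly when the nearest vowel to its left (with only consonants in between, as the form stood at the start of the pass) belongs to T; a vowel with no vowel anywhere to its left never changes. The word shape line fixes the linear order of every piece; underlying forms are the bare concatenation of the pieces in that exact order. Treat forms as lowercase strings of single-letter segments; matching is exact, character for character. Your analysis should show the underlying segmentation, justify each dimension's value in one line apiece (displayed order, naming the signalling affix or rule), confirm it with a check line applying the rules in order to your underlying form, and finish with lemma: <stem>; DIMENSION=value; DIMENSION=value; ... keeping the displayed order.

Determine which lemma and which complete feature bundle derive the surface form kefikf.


underlying: k-efuk-f
VEL=ri - signalled by the affix -f
NUM=ma - signalled by the affix k-
check: kefukf -> kefikf
lemma: efuk; VEL=ri; NUM=ma


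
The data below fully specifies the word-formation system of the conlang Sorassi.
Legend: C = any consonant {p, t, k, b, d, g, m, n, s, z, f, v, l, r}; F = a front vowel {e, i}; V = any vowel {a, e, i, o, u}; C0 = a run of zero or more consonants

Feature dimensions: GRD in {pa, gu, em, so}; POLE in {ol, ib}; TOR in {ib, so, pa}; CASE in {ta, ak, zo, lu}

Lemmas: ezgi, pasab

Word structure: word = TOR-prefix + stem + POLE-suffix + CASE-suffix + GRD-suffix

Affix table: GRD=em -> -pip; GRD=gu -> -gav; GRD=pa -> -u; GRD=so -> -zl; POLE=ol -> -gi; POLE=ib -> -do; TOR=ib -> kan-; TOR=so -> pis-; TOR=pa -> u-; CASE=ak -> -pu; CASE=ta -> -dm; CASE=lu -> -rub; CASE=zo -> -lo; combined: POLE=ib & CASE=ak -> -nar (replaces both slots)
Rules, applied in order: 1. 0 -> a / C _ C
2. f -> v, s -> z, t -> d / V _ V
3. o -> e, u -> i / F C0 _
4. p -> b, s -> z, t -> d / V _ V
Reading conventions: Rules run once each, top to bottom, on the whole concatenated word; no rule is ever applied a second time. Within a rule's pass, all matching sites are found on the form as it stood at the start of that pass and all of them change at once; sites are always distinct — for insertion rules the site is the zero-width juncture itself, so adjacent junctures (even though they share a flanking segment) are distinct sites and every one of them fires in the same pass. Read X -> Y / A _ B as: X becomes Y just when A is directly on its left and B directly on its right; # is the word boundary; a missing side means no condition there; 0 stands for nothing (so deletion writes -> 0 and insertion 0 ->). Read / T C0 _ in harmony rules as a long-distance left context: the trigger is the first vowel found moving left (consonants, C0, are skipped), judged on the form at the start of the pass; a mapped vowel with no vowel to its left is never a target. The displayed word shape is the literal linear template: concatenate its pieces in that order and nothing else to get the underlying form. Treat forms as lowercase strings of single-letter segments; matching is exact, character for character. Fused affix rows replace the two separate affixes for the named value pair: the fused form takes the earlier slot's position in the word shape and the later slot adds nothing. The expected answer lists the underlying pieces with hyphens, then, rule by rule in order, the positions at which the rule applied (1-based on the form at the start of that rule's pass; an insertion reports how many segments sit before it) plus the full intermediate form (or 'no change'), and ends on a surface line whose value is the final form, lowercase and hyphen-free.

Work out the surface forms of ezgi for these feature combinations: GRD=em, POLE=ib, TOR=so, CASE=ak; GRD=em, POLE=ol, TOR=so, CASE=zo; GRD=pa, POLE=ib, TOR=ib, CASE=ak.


cell GRD=em, POLE=ib, TOR=so, CASE=ak:
underlying: pis-ezgi-nar-pip
1. 0 -> a / C _ C: inserts after position(s) 5, 10: pisezaginarapip
2. f -> v, s -> z, t -> d / V _ V: fires at position(s) 3: pizezaginarapip
3. o -> e, u -> i / F C0 _: no change
4. p -> b, s -> z, t -> d / V _ V: fires at position(s) 13: pizezaginarabip
surface: pizezaginarabip

cell GRD=em, POLE=ol, TOR=so, CASE=zo:
underlying: pis-ezgi-gi-lo-pip
1. 0 -> a / C _ C: inserts after position(s) 5: pisezagigilopip
2. f -> v, s -> z, t -> d / V _ V: fires at position(s) 3: pizezagigilopip
3. o -> e, u -> i / F C0 _: fires at position(s) 12: pizezagigilepip
4. p -> b, s -> z, t -> d / V _ V: fires at position(s) 13: pizezagigilebip
surface: pizezagigilebip

cell GRD=pa, POLE=ib, TOR=ib, CASE=ak:
underlying: kan-ezgi-nar-u
1. 0 -> a / C _ C: inserts after position(s) 5: kanezaginaru
2. f -> v, s -> z, t -> d / V _ V: no change
3. o -> e, u -> i / F C0 _: no change
4. p -> b, s -> z, t -> d / V _ V: no change
surface: kanezaginaru


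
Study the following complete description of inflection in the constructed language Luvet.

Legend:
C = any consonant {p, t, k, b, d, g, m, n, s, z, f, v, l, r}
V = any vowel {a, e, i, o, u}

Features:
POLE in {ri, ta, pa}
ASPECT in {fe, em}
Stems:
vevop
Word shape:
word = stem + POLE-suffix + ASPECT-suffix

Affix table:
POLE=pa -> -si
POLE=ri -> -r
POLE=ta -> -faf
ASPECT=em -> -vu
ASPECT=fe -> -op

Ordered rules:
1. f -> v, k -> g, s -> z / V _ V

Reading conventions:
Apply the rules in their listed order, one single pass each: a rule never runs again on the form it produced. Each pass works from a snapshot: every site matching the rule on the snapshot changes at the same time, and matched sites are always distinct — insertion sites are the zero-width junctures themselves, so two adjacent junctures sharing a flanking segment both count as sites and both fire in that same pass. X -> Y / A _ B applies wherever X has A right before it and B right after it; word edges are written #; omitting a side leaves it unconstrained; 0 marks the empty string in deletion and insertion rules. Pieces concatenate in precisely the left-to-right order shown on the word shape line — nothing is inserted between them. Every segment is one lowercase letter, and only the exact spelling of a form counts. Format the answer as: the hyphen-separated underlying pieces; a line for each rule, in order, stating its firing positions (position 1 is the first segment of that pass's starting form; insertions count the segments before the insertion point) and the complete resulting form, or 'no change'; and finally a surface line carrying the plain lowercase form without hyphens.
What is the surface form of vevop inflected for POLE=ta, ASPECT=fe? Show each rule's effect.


underlying: vevop-faf-op
1. f -> v, k -> g, s -> z / V _ V: fires at position(s) 8: vevopfavop
surface: vevopfavop


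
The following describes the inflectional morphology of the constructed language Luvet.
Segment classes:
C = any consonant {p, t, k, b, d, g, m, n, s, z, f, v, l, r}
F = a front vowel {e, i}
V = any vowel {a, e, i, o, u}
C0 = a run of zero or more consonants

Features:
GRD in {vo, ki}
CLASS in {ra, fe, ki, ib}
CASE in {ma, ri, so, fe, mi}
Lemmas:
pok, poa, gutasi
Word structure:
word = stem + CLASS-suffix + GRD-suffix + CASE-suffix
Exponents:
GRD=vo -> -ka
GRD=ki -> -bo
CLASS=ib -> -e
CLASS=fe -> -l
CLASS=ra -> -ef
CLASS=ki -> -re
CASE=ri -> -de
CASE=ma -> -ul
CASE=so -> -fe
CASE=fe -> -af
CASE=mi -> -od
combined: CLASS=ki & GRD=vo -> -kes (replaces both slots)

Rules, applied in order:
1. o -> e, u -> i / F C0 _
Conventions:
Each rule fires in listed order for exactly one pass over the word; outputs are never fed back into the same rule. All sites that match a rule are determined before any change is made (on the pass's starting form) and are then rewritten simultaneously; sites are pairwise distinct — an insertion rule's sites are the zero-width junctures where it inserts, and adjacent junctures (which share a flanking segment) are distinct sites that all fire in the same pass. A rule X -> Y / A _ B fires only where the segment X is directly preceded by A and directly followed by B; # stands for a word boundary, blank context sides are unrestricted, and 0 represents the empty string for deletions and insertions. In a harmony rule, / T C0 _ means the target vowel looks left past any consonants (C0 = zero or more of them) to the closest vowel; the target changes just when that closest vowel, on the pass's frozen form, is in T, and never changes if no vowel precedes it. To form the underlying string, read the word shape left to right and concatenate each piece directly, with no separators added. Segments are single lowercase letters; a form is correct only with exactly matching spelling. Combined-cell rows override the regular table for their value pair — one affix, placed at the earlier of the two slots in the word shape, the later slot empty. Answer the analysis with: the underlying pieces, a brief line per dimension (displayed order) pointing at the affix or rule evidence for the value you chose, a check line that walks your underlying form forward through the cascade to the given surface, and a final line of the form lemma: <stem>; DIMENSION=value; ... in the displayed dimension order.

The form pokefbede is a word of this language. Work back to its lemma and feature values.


underlying: pok-ef-bo-de
GRD=ki - signalled by the affix -bo
CLASS=ra - signalled by the affix -ef
CASE=ri - signalled by the affix -de
check: pokefbode -> pokefbede
lemma: pok; GRD=ki; CLASS=ra; CASE=ri


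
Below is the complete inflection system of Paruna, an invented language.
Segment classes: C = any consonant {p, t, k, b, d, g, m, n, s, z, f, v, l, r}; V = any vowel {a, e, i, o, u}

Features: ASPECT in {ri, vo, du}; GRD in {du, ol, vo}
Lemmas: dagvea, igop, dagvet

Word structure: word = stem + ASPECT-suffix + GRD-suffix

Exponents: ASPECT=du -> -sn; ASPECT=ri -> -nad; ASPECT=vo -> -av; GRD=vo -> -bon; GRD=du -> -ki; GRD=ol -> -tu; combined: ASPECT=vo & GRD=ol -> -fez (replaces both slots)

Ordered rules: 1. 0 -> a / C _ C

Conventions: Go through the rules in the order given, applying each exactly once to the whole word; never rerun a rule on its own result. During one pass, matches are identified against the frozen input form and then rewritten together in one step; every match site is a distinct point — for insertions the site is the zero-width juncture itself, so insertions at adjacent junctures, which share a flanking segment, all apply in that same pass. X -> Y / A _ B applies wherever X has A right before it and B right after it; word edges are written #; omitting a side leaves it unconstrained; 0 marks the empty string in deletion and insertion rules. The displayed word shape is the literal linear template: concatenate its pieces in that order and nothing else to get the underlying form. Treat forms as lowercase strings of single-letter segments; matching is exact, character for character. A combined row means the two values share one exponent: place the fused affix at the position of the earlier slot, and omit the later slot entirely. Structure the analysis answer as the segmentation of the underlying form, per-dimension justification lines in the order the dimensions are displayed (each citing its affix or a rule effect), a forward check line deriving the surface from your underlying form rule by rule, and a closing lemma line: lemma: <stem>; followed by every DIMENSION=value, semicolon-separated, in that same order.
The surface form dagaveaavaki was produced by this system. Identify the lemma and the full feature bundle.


underlying: dagvea-av-ki
ASPECT=vo - signalled by the affix -av
GRD=du - signalled by the affix -ki
check: dagveaavki -> dagaveaavaki
lemma: dagvea; ASPECT=vo; GRD=du


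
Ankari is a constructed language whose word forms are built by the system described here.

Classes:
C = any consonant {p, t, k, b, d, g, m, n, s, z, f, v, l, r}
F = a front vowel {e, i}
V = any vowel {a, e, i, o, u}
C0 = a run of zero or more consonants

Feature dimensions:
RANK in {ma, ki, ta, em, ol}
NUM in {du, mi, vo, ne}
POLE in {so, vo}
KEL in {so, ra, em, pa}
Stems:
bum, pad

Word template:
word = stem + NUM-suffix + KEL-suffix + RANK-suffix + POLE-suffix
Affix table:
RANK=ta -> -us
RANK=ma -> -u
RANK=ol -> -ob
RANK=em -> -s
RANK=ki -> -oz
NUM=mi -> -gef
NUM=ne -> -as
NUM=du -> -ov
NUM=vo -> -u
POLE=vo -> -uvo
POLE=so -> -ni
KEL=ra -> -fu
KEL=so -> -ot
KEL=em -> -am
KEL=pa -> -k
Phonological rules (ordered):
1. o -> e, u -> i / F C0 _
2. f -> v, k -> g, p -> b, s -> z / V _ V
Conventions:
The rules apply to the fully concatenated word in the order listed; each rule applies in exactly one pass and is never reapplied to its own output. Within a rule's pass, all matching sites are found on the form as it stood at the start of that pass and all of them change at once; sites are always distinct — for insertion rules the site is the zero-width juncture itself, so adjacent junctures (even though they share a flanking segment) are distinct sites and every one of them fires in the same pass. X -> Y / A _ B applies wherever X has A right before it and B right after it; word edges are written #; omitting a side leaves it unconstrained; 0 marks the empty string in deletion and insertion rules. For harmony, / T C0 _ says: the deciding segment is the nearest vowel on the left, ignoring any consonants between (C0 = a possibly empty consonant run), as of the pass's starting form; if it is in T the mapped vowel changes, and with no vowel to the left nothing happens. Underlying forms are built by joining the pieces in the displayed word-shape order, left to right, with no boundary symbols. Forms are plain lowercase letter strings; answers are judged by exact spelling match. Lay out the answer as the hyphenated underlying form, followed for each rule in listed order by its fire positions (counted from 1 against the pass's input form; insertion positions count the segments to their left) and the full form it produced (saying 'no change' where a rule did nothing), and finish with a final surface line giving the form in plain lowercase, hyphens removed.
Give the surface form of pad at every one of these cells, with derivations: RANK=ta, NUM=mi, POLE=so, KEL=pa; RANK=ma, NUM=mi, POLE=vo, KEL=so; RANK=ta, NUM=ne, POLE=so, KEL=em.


cell RANK=ta, NUM=mi, POLE=so, KEL=pa:
underlying: pad-gef-k-us-ni
1. o -> e, u -> i / F C0 _: fires at position(s) 8: padgefkisni
2. f -> v, k -> g, p -> b, s -> z / V _ V: no change
surface: padgefkisni

cell RANK=ma, NUM=mi, POLE=vo, KEL=so:
underlying: pad-gef-ot-u-uvo
1. o -> e, u -> i / F C0 _: fires at position(s) 7: padgefetuuvo
2. f -> v, k -> g, p -> b, s -> z / V _ V: fires at position(s) 6: padgevetuuvo
surface: padgevetuuvo

cell RANK=ta, NUM=ne, POLE=so, KEL=em:
underlying: pad-as-am-us-ni
1. o -> e, u -> i / F C0 _: no change
2. f -> v, k -> g, p -> b, s -> z / V _ V: fires at position(s) 5: padazamusni
surface: padazamusni
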